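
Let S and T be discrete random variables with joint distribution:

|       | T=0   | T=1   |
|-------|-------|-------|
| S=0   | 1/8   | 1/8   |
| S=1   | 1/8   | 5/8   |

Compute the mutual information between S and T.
Marginal P(S) (row sums):
  P(S=0) = 1/8 + 1/8 = 1/4
  P(S=1) = 1/8 + 5/8 = 3/4
Marginal P(T) (column sums):
  P(T=0) = 1/8 + 1/8 = 1/4
  P(T=1) = 1/8 + 5/8 = 3/4

H(S) = -[(1/4)·log₂(1/4) + (3/4)·log₂(3/4)]
  = 0.5000 + 0.3113
  = 0.8113 bits
H(T) = -[(1/4)·log₂(1/4) + (3/4)·log₂(3/4)]
  = 0.5000 + 0.3113
  = 0.8113 bits
H(S,T) = -[(1/8)·log₂(1/8) + (1/8)·log₂(1/8) + (1/8)·log₂(1/8) + (5/8)·log₂(5/8)]
  = 0.3750 + 0.3750 + 0.3750 + 0.4238
  = 1.5488 bits

I(S;T) = H(S) + H(T) - H(S,T)
  = 0.8113 + 0.8113 - 1.5488
  = 0.0738 bits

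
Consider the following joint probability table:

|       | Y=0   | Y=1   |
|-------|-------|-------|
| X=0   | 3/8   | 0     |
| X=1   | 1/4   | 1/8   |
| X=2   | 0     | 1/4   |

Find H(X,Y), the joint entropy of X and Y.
H(X,Y) = -Σ P(X,Y) log₂ P(X,Y), summed over the non-zero cells:
H(X,Y) = -[(3/8)·log₂(3/8) + (1/4)·log₂(1/4) + (1/8)·log₂(1/8) + (1/4)·log₂(1/4)]
  = 0.5306 + 0.5000 + 0.3750 + 0.5000
  = 1.9056 bits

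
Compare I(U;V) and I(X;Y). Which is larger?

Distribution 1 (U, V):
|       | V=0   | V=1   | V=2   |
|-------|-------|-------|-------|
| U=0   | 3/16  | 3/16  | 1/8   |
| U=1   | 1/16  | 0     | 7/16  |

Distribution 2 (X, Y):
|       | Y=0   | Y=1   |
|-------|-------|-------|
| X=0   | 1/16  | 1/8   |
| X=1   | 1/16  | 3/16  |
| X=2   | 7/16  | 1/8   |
Distribution 1 (U, V):
Marginal P(U) (row sums):
  P(U=0) = 3/16 + 3/16 + 1/8 = 1/2
  P(U=1) = 1/16 + 0 + 7/16 = 1/2
Marginal P(V) (column sums):
  P(V=0) = 3/16 + 1/16 = 1/4
  P(V=1) = 3/16 + 0 = 3/16
  P(V=2) = 1/8 + 7/16 = 9/16

H(U) = -[(1/2)·log₂(1/2) + (1/2)·log₂(1/2)]
  = 0.5000 + 0.5000
  = 1.0000 bits
H(V) = -[(1/4)·log₂(1/4) + (3/16)·log₂(3/16) + (9/16)·log₂(9/16)]
  = 0.5000 + 0.4528 + 0.4669
  = 1.4197 bits
H(U,V) = -[(3/16)·log₂(3/16) + (3/16)·log₂(3/16) + (1/8)·log₂(1/8) + (1/16)·log₂(1/16) + (7/16)·log₂(7/16)]
  = 0.4528 + 0.4528 + 0.3750 + 0.2500 + 0.5218
  = 2.0524 bits

I(U;V) = H(U) + H(V) - H(U,V)
  = 1.0000 + 1.4197 - 2.0524
  = 0.3673 bits

Distribution 2 (X, Y):
Marginal P(X) (row sums):
  P(X=0) = 1/16 + 1/8 = 3/16
  P(X=1) = 1/16 + 3/16 = 1/4
  P(X=2) = 7/16 + 1/8 = 9/16
Marginal P(Y) (column sums):
  P(Y=0) = 1/16 + 1/16 + 7/16 = 9/16
  P(Y=1) = 1/8 + 3/16 + 1/8 = 7/16

H(X) = -[(3/16)·log₂(3/16) + (1/4)·log₂(1/4) + (9/16)·log₂(9/16)]
  = 0.4528 + 0.5000 + 0.4669
  = 1.4197 bits
H(Y) = -[(9/16)·log₂(9/16) + (7/16)·log₂(7/16)]
  = 0.4669 + 0.5218
  = 0.9887 bits
H(X,Y) = -[(1/16)·log₂(1/16) + (1/8)·log₂(1/8) + (1/16)·log₂(1/16) + (3/16)·log₂(3/16) + (7/16)·log₂(7/16) + (1/8)·log₂(1/8)]
  = 0.2500 + 0.3750 + 0.2500 + 0.4528 + 0.5218 + 0.3750
  = 2.2246 bits

I(X;Y) = H(X) + H(Y) - H(X,Y)
  = 1.4197 + 0.9887 - 2.2246
  = 0.1838 bits

I(U;V) = 0.3673 bits > I(X;Y) = 0.1838 bits, so (U, V) has the higher mutual information (stronger dependence).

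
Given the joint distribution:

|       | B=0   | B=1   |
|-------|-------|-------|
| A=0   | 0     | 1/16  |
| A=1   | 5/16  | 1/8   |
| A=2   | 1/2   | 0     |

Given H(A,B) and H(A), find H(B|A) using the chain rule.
From the chain rule: H(A,B) = H(A) + H(B|A)
Therefore: H(B|A) = H(A,B) - H(A)

H(A,B) = -[(1/16)·log₂(1/16) + (5/16)·log₂(5/16) + (1/8)·log₂(1/8) + (1/2)·log₂(1/2)]
  = 0.2500 + 0.5244 + 0.3750 + 0.5000
  = 1.6494 bits
Marginal P(A) (row sums):
  P(A=0) = 0 + 1/16 = 1/16
  P(A=1) = 5/16 + 1/8 = 7/16
  P(A=2) = 1/2 + 0 = 1/2
H(A) = -[(1/16)·log₂(1/16) + (7/16)·log₂(7/16) + (1/2)·log₂(1/2)]
  = 0.2500 + 0.5218 + 0.5000
  = 1.2718 bits

H(B|A) = 1.6494 - 1.2718 = 0.3776 bits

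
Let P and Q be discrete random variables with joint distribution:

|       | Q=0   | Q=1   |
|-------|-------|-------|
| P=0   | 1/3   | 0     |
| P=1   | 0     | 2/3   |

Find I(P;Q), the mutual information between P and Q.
Marginal P(P) (row sums):
  P(P=0) = 1/3 + 0 = 1/3
  P(P=1) = 0 + 2/3 = 2/3
Marginal P(Q) (column sums):
  P(Q=0) = 1/3 + 0 = 1/3
  P(Q=1) = 0 + 2/3 = 2/3

H(P) = -[(1/3)·log₂(1/3) + (2/3)·log₂(2/3)]
  = 0.5283 + 0.3900
  = 0.9183 bits
H(Q) = -[(1/3)·log₂(1/3) + (2/3)·log₂(2/3)]
  = 0.5283 + 0.3900
  = 0.9183 bits
H(P,Q) = -[(1/3)·log₂(1/3) + (2/3)·log₂(2/3)]
  = 0.5283 + 0.3900
  = 0.9183 bits

I(P;Q) = H(P) + H(Q) - H(P,Q)
  = 0.9183 + 0.9183 - 0.9183
  = 0.9183 bits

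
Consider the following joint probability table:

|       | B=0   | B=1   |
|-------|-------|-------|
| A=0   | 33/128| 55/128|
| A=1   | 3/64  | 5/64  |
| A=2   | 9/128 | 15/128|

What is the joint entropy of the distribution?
H(A,B) = -Σ P(A,B) log₂ P(A,B), summed over the non-zero cells:
H(A,B) = -[(33/128)·log₂(33/128) + (55/128)·log₂(55/128) + (3/64)·log₂(3/64) + (5/64)·log₂(5/64) + (9/128)·log₂(9/128) + (15/128)·log₂(15/128)]
  = 0.5042 + 0.5236 + 0.2070 + 0.2873 + 0.2693 + 0.3625
  = 2.1539 bits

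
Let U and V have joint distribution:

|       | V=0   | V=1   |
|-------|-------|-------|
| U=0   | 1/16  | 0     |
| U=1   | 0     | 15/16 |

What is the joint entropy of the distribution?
H(U,V) = -Σ P(U,V) log₂ P(U,V), summed over the non-zero cells:
H(U,V) = -[(1/16)·log₂(1/16) + (15/16)·log₂(15/16)]
  = 0.2500 + 0.0873
  = 0.3373 bits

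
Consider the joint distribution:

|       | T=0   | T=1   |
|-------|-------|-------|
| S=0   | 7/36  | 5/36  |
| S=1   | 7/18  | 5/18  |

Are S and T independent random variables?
Marginal P(S) (row sums):
  P(S=0) = 7/36 + 5/36 = 1/3
  P(S=1) = 7/18 + 5/18 = 2/3
Marginal P(T) (column sums):
  P(T=0) = 7/36 + 7/18 = 7/12
  P(T=1) = 5/36 + 5/18 = 5/12

S and T are independent iff P(S=i,T=j) = P(S=i)·P(T=j) for every cell.
  P(S=0)·P(T=0) = 1/3 × 7/12 = 7/36 = P(S=0,T=0) ✓
  P(S=0)·P(T=1) = 1/3 × 5/12 = 5/36 = P(S=0,T=1) ✓
  P(S=1)·P(T=0) = 2/3 × 7/12 = 7/18 = P(S=1,T=0) ✓
  P(S=1)·P(T=1) = 2/3 × 5/12 = 5/18 = P(S=1,T=1) ✓

Yes, S and T are independent: every cell factors, so I(S;T) = 0 bits.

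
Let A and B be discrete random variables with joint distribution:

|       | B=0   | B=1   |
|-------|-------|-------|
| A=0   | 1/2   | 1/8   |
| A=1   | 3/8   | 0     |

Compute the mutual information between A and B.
Marginal P(A) (row sums):
  P(A=0) = 1/2 + 1/8 = 5/8
  P(A=1) = 3/8 + 0 = 3/8
Marginal P(B) (column sums):
  P(B=0) = 1/2 + 3/8 = 7/8
  P(B=1) = 1/8 + 0 = 1/8

H(A) = -[(5/8)·log₂(5/8) + (3/8)·log₂(3/8)]
  = 0.4238 + 0.5306
  = 0.9544 bits
H(B) = -[(7/8)·log₂(7/8) + (1/8)·log₂(1/8)]
  = 0.1686 + 0.3750
  = 0.5436 bits
H(A,B) = -[(1/2)·log₂(1/2) + (1/8)·log₂(1/8) + (3/8)·log₂(3/8)]
  = 0.5000 + 0.3750 + 0.5306
  = 1.4056 bits

I(A;B) = H(A) + H(B) - H(A,B)
  = 0.9544 + 0.5436 - 1.4056
  = 0.0924 bits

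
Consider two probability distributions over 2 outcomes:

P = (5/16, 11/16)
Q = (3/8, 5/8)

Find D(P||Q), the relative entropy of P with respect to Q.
D(P||Q) = Σ P(i) log₂(P(i)/Q(i))
  i=0: (5/16) × log₂((5/16)/(3/8)) = (5/16) × log₂(5/6) = -0.0822
  i=1: (11/16) × log₂((11/16)/(5/8)) = (11/16) × log₂(11/10) = 0.0945
D(P||Q) = -0.0822 + 0.0945
  = 0.0123 bits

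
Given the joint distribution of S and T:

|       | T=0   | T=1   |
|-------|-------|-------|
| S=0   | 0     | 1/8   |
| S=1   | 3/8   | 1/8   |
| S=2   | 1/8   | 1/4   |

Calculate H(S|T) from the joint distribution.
Marginal P(T) (column sums):
  P(T=0) = 0 + 3/8 + 1/8 = 1/2
  P(T=1) = 1/8 + 1/8 + 1/4 = 1/2

H(S|T) = -Σ P(S,T)·log₂ P(S|T), where P(S|T) = P(S,T) / P(T)
  (cells with P(S,T) = 0 contribute 0)
  (S=0,T=1): P(S|T) = (1/8)/(1/2) = 1/4;  -(1/8)·log₂(1/4) = 0.2500
  (S=1,T=0): P(S|T) = (3/8)/(1/2) = 3/4;  -(3/8)·log₂(3/4) = 0.1556
  (S=1,T=1): P(S|T) = (1/8)/(1/2) = 1/4;  -(1/8)·log₂(1/4) = 0.2500
  (S=2,T=0): P(S|T) = (1/8)/(1/2) = 1/4;  -(1/8)·log₂(1/4) = 0.2500
  (S=2,T=1): P(S|T) = (1/4)/(1/2) = 1/2;  -(1/4)·log₂(1/2) = 0.2500
H(S|T) = 0.2500 + 0.1556 + 0.2500 + 0.2500 + 0.2500
  = 1.1556 bits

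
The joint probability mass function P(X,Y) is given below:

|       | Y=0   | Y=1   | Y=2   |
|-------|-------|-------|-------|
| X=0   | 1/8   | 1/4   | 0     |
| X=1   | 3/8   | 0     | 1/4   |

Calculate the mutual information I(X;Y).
Marginal P(X) (row sums):
  P(X=0) = 1/8 + 1/4 + 0 = 3/8
  P(X=1) = 3/8 + 0 + 1/4 = 5/8
Marginal P(Y) (column sums):
  P(Y=0) = 1/8 + 3/8 = 1/2
  P(Y=1) = 1/4 + 0 = 1/4
  P(Y=2) = 0 + 1/4 = 1/4

H(X) = -[(3/8)·log₂(3/8) + (5/8)·log₂(5/8)]
  = 0.5306 + 0.4238
  = 0.9544 bits
H(Y) = -[(1/2)·log₂(1/2) + (1/4)·log₂(1/4) + (1/4)·log₂(1/4)]
  = 0.5000 + 0.5000 + 0.5000
  = 1.5000 bits
H(X,Y) = -[(1/8)·log₂(1/8) + (1/4)·log₂(1/4) + (3/8)·log₂(3/8) + (1/4)·log₂(1/4)]
  = 0.3750 + 0.5000 + 0.5306 + 0.5000
  = 1.9056 bits

I(X;Y) = H(X) + H(Y) - H(X,Y)
  = 0.9544 + 1.5000 - 1.9056
  = 0.5488 bits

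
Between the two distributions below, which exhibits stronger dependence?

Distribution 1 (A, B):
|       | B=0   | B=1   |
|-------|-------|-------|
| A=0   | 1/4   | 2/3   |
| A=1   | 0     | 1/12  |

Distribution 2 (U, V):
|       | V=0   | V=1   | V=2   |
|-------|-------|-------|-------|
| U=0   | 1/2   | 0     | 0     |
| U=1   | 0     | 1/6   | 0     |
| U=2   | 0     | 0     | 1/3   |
Distribution 1 (A, B):
Marginal P(A) (row sums):
  P(A=0) = 1/4 + 2/3 = 11/12
  P(A=1) = 0 + 1/12 = 1/12
Marginal P(B) (column sums):
  P(B=0) = 1/4 + 0 = 1/4
  P(B=1) = 2/3 + 1/12 = 3/4

H(A) = -[(11/12)·log₂(11/12) + (1/12)·log₂(1/12)]
  = 0.1151 + 0.2987
  = 0.4138 bits
H(B) = -[(1/4)·log₂(1/4) + (3/4)·log₂(3/4)]
  = 0.5000 + 0.3113
  = 0.8113 bits
H(A,B) = -[(1/4)·log₂(1/4) + (2/3)·log₂(2/3) + (1/12)·log₂(1/12)]
  = 0.5000 + 0.3900 + 0.2987
  = 1.1887 bits

I(A;B) = H(A) + H(B) - H(A,B)
  = 0.4138 + 0.8113 - 1.1887
  = 0.0364 bits

Distribution 2 (U, V):
Marginal P(U) (row sums):
  P(U=0) = 1/2 + 0 + 0 = 1/2
  P(U=1) = 0 + 1/6 + 0 = 1/6
  P(U=2) = 0 + 0 + 1/3 = 1/3
Marginal P(V) (column sums):
  P(V=0) = 1/2 + 0 + 0 = 1/2
  P(V=1) = 0 + 1/6 + 0 = 1/6
  P(V=2) = 0 + 0 + 1/3 = 1/3

H(U) = -[(1/2)·log₂(1/2) + (1/6)·log₂(1/6) + (1/3)·log₂(1/3)]
  = 0.5000 + 0.4308 + 0.5283
  = 1.4591 bits
H(V) = -[(1/2)·log₂(1/2) + (1/6)·log₂(1/6) + (1/3)·log₂(1/3)]
  = 0.5000 + 0.4308 + 0.5283
  = 1.4591 bits
H(U,V) = -[(1/2)·log₂(1/2) + (1/6)·log₂(1/6) + (1/3)·log₂(1/3)]
  = 0.5000 + 0.4308 + 0.5283
  = 1.4591 bits

I(U;V) = H(U) + H(V) - H(U,V)
  = 1.4591 + 1.4591 - 1.4591
  = 1.4591 bits

I(U;V) = 1.4591 bits > I(A;B) = 0.0364 bits, so (U, V) has the higher mutual information (stronger dependence).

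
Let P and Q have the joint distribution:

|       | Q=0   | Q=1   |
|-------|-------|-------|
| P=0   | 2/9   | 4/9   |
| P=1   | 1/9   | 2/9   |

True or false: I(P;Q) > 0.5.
Marginal P(P) (row sums):
  P(P=0) = 2/9 + 4/9 = 2/3
  P(P=1) = 1/9 + 2/9 = 1/3
Marginal P(Q) (column sums):
  P(Q=0) = 2/9 + 1/9 = 1/3
  P(Q=1) = 4/9 + 2/9 = 2/3

H(P) = -[(2/3)·log₂(2/3) + (1/3)·log₂(1/3)]
  = 0.3900 + 0.5283
  = 0.9183 bits
H(Q) = -[(1/3)·log₂(1/3) + (2/3)·log₂(2/3)]
  = 0.5283 + 0.3900
  = 0.9183 bits
H(P,Q) = -[(2/9)·log₂(2/9) + (4/9)·log₂(4/9) + (1/9)·log₂(1/9) + (2/9)·log₂(2/9)]
  = 0.4822 + 0.5200 + 0.3522 + 0.4822
  = 1.8366 bits

I(P;Q) = H(P) + H(Q) - H(P,Q)
  = 0.9183 + 0.9183 - 1.8366
  = 0.0000 bits

False. I(P;Q) = 0.0000 bits, which is ≤ 0.5 bits.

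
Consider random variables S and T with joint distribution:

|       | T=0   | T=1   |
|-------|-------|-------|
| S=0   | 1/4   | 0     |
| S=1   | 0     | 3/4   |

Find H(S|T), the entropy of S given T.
Marginal P(T) (column sums):
  P(T=0) = 1/4 + 0 = 1/4
  P(T=1) = 0 + 3/4 = 3/4

H(S|T) = -Σ P(S,T)·log₂ P(S|T), where P(S|T) = P(S,T) / P(T)
  (cells with P(S,T) = 0 contribute 0)
  (S=0,T=0): P(S|T) = (1/4)/(1/4) = 1;  -(1/4)·log₂(1) = 0.0000
  (S=1,T=1): P(S|T) = (3/4)/(3/4) = 1;  -(3/4)·log₂(1) = 0.0000
H(S|T) = 0.0000 + 0.0000
  = 0.0000 bits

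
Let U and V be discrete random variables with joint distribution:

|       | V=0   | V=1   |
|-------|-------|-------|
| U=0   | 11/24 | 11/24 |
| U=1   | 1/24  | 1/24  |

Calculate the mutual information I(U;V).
Marginal P(U) (row sums):
  P(U=0) = 11/24 + 11/24 = 11/12
  P(U=1) = 1/24 + 1/24 = 1/12
Marginal P(V) (column sums):
  P(V=0) = 11/24 + 1/24 = 1/2
  P(V=1) = 11/24 + 1/24 = 1/2

H(U) = -[(11/12)·log₂(11/12) + (1/12)·log₂(1/12)]
  = 0.1151 + 0.2987
  = 0.4138 bits
H(V) = -[(1/2)·log₂(1/2) + (1/2)·log₂(1/2)]
  = 0.5000 + 0.5000
  = 1.0000 bits
H(U,V) = -[(11/24)·log₂(11/24) + (11/24)·log₂(11/24) + (1/24)·log₂(1/24) + (1/24)·log₂(1/24)]
  = 0.5159 + 0.5159 + 0.1910 + 0.1910
  = 1.4138 bits

I(U;V) = H(U) + H(V) - H(U,V)
  = 0.4138 + 1.0000 - 1.4138
  = 0.0000 bits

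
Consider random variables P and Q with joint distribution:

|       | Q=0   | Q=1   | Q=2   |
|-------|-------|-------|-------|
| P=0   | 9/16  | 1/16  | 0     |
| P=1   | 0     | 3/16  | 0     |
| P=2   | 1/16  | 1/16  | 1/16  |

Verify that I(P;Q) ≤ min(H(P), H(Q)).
Marginal P(P) (row sums):
  P(P=0) = 9/16 + 1/16 + 0 = 5/8
  P(P=1) = 0 + 3/16 + 0 = 3/16
  P(P=2) = 1/16 + 1/16 + 1/16 = 3/16
Marginal P(Q) (column sums):
  P(Q=0) = 9/16 + 0 + 1/16 = 5/8
  P(Q=1) = 1/16 + 3/16 + 1/16 = 5/16
  P(Q=2) = 0 + 0 + 1/16 = 1/16

H(P) = -[(5/8)·log₂(5/8) + (3/16)·log₂(3/16) + (3/16)·log₂(3/16)]
  = 0.4238 + 0.4528 + 0.4528
  = 1.3294 bits
H(Q) = -[(5/8)·log₂(5/8) + (5/16)·log₂(5/16) + (1/16)·log₂(1/16)]
  = 0.4238 + 0.5244 + 0.2500
  = 1.1982 bits
H(P,Q) = -[(9/16)·log₂(9/16) + (1/16)·log₂(1/16) + (3/16)·log₂(3/16) + (1/16)·log₂(1/16) + (1/16)·log₂(1/16) + (1/16)·log₂(1/16)]
  = 0.4669 + 0.2500 + 0.4528 + 0.2500 + 0.2500 + 0.2500
  = 1.9197 bits

I(P;Q) = H(P) + H(Q) - H(P,Q)
  = 1.3294 + 1.1982 - 1.9197
  = 0.6079 bits

min(H(P), H(Q)) = min(1.3294, 1.1982) = 1.1982 bits
Since 0.6079 ≤ 1.1982, the bound is satisfied ✓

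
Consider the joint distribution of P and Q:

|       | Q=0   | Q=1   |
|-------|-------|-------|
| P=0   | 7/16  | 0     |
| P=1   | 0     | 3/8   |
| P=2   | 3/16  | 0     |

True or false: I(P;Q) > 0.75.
Marginal P(P) (row sums):
  P(P=0) = 7/16 + 0 = 7/16
  P(P=1) = 0 + 3/8 = 3/8
  P(P=2) = 3/16 + 0 = 3/16
Marginal P(Q) (column sums):
  P(Q=0) = 7/16 + 0 + 3/16 = 5/8
  P(Q=1) = 0 + 3/8 + 0 = 3/8

H(P) = -[(7/16)·log₂(7/16) + (3/8)·log₂(3/8) + (3/16)·log₂(3/16)]
  = 0.5218 + 0.5306 + 0.4528
  = 1.5052 bits
H(Q) = -[(5/8)·log₂(5/8) + (3/8)·log₂(3/8)]
  = 0.4238 + 0.5306
  = 0.9544 bits
H(P,Q) = -[(7/16)·log₂(7/16) + (3/8)·log₂(3/8) + (3/16)·log₂(3/16)]
  = 0.5218 + 0.5306 + 0.4528
  = 1.5052 bits

I(P;Q) = H(P) + H(Q) - H(P,Q)
  = 1.5052 + 0.9544 - 1.5052
  = 0.9544 bits

True. I(P;Q) = 0.9544 bits, which is > 0.75 bits.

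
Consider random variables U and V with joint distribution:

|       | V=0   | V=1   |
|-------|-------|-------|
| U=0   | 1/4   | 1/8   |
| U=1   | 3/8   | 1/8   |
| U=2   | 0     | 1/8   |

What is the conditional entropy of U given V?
Marginal P(V) (column sums):
  P(V=0) = 1/4 + 3/8 + 0 = 5/8
  P(V=1) = 1/8 + 1/8 + 1/8 = 3/8

H(U|V) = -Σ P(U,V)·log₂ P(U|V), where P(U|V) = P(U,V) / P(V)
  (cells with P(U,V) = 0 contribute 0)
  (U=0,V=0): P(U|V) = (1/4)/(5/8) = 2/5;  -(1/4)·log₂(2/5) = 0.3305
  (U=0,V=1): P(U|V) = (1/8)/(3/8) = 1/3;  -(1/8)·log₂(1/3) = 0.1981
  (U=1,V=0): P(U|V) = (3/8)/(5/8) = 3/5;  -(3/8)·log₂(3/5) = 0.2764
  (U=1,V=1): P(U|V) = (1/8)/(3/8) = 1/3;  -(1/8)·log₂(1/3) = 0.1981
  (U=2,V=1): P(U|V) = (1/8)/(3/8) = 1/3;  -(1/8)·log₂(1/3) = 0.1981
H(U|V) = 0.3305 + 0.1981 + 0.2764 + 0.1981 + 0.1981
  = 1.2012 bits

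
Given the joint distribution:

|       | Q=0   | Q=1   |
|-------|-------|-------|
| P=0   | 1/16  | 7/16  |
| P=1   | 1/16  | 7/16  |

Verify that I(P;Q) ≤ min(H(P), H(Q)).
Marginal P(P) (row sums):
  P(P=0) = 1/16 + 7/16 = 1/2
  P(P=1) = 1/16 + 7/16 = 1/2
Marginal P(Q) (column sums):
  P(Q=0) = 1/16 + 1/16 = 1/8
  P(Q=1) = 7/16 + 7/16 = 7/8

H(P) = -[(1/2)·log₂(1/2) + (1/2)·log₂(1/2)]
  = 0.5000 + 0.5000
  = 1.0000 bits
H(Q) = -[(1/8)·log₂(1/8) + (7/8)·log₂(7/8)]
  = 0.3750 + 0.1686
  = 0.5436 bits
H(P,Q) = -[(1/16)·log₂(1/16) + (7/16)·log₂(7/16) + (1/16)·log₂(1/16) + (7/16)·log₂(7/16)]
  = 0.2500 + 0.5218 + 0.2500 + 0.5218
  = 1.5436 bits

I(P;Q) = H(P) + H(Q) - H(P,Q)
  = 1.0000 + 0.5436 - 1.5436
  = 0.0000 bits

min(H(P), H(Q)) = min(1.0000, 0.5436) = 0.5436 bits
Since 0.0000 ≤ 0.5436, the bound is satisfied ✓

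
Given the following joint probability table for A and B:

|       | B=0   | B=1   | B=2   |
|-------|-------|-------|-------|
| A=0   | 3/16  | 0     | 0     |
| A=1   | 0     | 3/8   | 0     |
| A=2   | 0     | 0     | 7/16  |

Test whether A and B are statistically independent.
Marginal P(A) (row sums):
  P(A=0) = 3/16 + 0 + 0 = 3/16
  P(A=1) = 0 + 3/8 + 0 = 3/8
  P(A=2) = 0 + 0 + 7/16 = 7/16
Marginal P(B) (column sums):
  P(B=0) = 3/16 + 0 + 0 = 3/16
  P(B=1) = 0 + 3/8 + 0 = 3/8
  P(B=2) = 0 + 0 + 7/16 = 7/16

A and B are independent iff P(A=i,B=j) = P(A=i)·P(B=j) for every cell.
  P(A=0)·P(B=0) = 3/16 × 3/16 = 9/256, but P(A=0,B=0) = 3/16 ✗

No, A and B are not independent. Quantitatively, I(A;B) > 0:

H(A) = -[(3/16)·log₂(3/16) + (3/8)·log₂(3/8) + (7/16)·log₂(7/16)]
  = 0.4528 + 0.5306 + 0.5218
  = 1.5052 bits
H(B) = -[(3/16)·log₂(3/16) + (3/8)·log₂(3/8) + (7/16)·log₂(7/16)]
  = 0.4528 + 0.5306 + 0.5218
  = 1.5052 bits
H(A,B) = -[(3/16)·log₂(3/16) + (3/8)·log₂(3/8) + (7/16)·log₂(7/16)]
  = 0.4528 + 0.5306 + 0.5218
  = 1.5052 bits
I(A;B) = H(A) + H(B) - H(A,B) = 1.5052 + 1.5052 - 1.5052 = 1.5052 bits > 0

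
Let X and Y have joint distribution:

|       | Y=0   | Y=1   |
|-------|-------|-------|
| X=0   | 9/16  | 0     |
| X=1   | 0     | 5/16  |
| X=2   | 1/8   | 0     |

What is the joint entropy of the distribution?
H(X,Y) = -Σ P(X,Y) log₂ P(X,Y), summed over the non-zero cells:
H(X,Y) = -[(9/16)·log₂(9/16) + (5/16)·log₂(5/16) + (1/8)·log₂(1/8)]
  = 0.4669 + 0.5244 + 0.3750
  = 1.3663 bits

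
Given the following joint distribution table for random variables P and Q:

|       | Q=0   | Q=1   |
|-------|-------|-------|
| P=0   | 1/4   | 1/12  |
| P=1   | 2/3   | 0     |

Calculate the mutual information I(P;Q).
Marginal P(P) (row sums):
  P(P=0) = 1/4 + 1/12 = 1/3
  P(P=1) = 2/3 + 0 = 2/3
Marginal P(Q) (column sums):
  P(Q=0) = 1/4 + 2/3 = 11/12
  P(Q=1) = 1/12 + 0 = 1/12

H(P) = -[(1/3)·log₂(1/3) + (2/3)·log₂(2/3)]
  = 0.5283 + 0.3900
  = 0.9183 bits
H(Q) = -[(11/12)·log₂(11/12) + (1/12)·log₂(1/12)]
  = 0.1151 + 0.2987
  = 0.4138 bits
H(P,Q) = -[(1/4)·log₂(1/4) + (1/12)·log₂(1/12) + (2/3)·log₂(2/3)]
  = 0.5000 + 0.2987 + 0.3900
  = 1.1887 bits

I(P;Q) = H(P) + H(Q) - H(P,Q)
  = 0.9183 + 0.4138 - 1.1887
  = 0.1434 bits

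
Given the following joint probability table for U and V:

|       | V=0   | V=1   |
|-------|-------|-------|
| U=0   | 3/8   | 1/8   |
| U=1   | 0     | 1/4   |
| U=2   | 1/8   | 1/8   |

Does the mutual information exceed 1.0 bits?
Marginal P(U) (row sums):
  P(U=0) = 3/8 + 1/8 = 1/2
  P(U=1) = 0 + 1/4 = 1/4
  P(U=2) = 1/8 + 1/8 = 1/4
Marginal P(V) (column sums):
  P(V=0) = 3/8 + 0 + 1/8 = 1/2
  P(V=1) = 1/8 + 1/4 + 1/8 = 1/2

H(U) = -[(1/2)·log₂(1/2) + (1/4)·log₂(1/4) + (1/4)·log₂(1/4)]
  = 0.5000 + 0.5000 + 0.5000
  = 1.5000 bits
H(V) = -[(1/2)·log₂(1/2) + (1/2)·log₂(1/2)]
  = 0.5000 + 0.5000
  = 1.0000 bits
H(U,V) = -[(3/8)·log₂(3/8) + (1/8)·log₂(1/8) + (1/4)·log₂(1/4) + (1/8)·log₂(1/8) + (1/8)·log₂(1/8)]
  = 0.5306 + 0.3750 + 0.5000 + 0.3750 + 0.3750
  = 2.1556 bits

I(U;V) = H(U) + H(V) - H(U,V)
  = 1.5000 + 1.0000 - 2.1556
  = 0.3444 bits

No. I(U;V) = 0.3444 bits, which is ≤ 1.0 bits.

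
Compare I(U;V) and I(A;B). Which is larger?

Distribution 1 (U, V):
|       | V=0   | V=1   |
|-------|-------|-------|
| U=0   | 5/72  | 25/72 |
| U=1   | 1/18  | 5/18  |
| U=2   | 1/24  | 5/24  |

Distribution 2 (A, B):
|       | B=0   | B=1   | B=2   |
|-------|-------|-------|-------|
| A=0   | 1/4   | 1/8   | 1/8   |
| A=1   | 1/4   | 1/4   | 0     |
Distribution 1 (U, V):
Marginal P(U) (row sums):
  P(U=0) = 5/72 + 25/72 = 5/12
  P(U=1) = 1/18 + 5/18 = 1/3
  P(U=2) = 1/24 + 5/24 = 1/4
Marginal P(V) (column sums):
  P(V=0) = 5/72 + 1/18 + 1/24 = 1/6
  P(V=1) = 25/72 + 5/18 + 5/24 = 5/6

H(U) = -[(5/12)·log₂(5/12) + (1/3)·log₂(1/3) + (1/4)·log₂(1/4)]
  = 0.5263 + 0.5283 + 0.5000
  = 1.5546 bits
H(V) = -[(1/6)·log₂(1/6) + (5/6)·log₂(5/6)]
  = 0.4308 + 0.2192
  = 0.6500 bits
H(U,V) = -[(5/72)·log₂(5/72) + (25/72)·log₂(25/72) + (1/18)·log₂(1/18) + (5/18)·log₂(5/18) + (1/24)·log₂(1/24) + (5/24)·log₂(5/24)]
  = 0.2672 + 0.5299 + 0.2317 + 0.5133 + 0.1910 + 0.4715
  = 2.2046 bits

I(U;V) = H(U) + H(V) - H(U,V)
  = 1.5546 + 0.6500 - 2.2046
  = 0.0000 bits

Distribution 2 (A, B):
Marginal P(A) (row sums):
  P(A=0) = 1/4 + 1/8 + 1/8 = 1/2
  P(A=1) = 1/4 + 1/4 + 0 = 1/2
Marginal P(B) (column sums):
  P(B=0) = 1/4 + 1/4 = 1/2
  P(B=1) = 1/8 + 1/4 = 3/8
  P(B=2) = 1/8 + 0 = 1/8

H(A) = -[(1/2)·log₂(1/2) + (1/2)·log₂(1/2)]
  = 0.5000 + 0.5000
  = 1.0000 bits
H(B) = -[(1/2)·log₂(1/2) + (3/8)·log₂(3/8) + (1/8)·log₂(1/8)]
  = 0.5000 + 0.5306 + 0.3750
  = 1.4056 bits
H(A,B) = -[(1/4)·log₂(1/4) + (1/8)·log₂(1/8) + (1/8)·log₂(1/8) + (1/4)·log₂(1/4) + (1/4)·log₂(1/4)]
  = 0.5000 + 0.3750 + 0.3750 + 0.5000 + 0.5000
  = 2.2500 bits

I(A;B) = H(A) + H(B) - H(A,B)
  = 1.0000 + 1.4056 - 2.2500
  = 0.1556 bits

I(A;B) = 0.1556 bits > I(U;V) = 0.0000 bits, so (A, B) has the higher mutual information (stronger dependence).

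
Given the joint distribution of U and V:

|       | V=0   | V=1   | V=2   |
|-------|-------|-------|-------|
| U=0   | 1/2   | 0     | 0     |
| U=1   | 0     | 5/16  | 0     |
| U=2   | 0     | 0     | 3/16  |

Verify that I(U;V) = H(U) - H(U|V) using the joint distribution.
Left side, from I(U;V) = H(U) + H(V) - H(U,V):
Marginal P(U) (row sums):
  P(U=0) = 1/2 + 0 + 0 = 1/2
  P(U=1) = 0 + 5/16 + 0 = 5/16
  P(U=2) = 0 + 0 + 3/16 = 3/16
Marginal P(V) (column sums):
  P(V=0) = 1/2 + 0 + 0 = 1/2
  P(V=1) = 0 + 5/16 + 0 = 5/16
  P(V=2) = 0 + 0 + 3/16 = 3/16

H(U) = -[(1/2)·log₂(1/2) + (5/16)·log₂(5/16) + (3/16)·log₂(3/16)]
  = 0.5000 + 0.5244 + 0.4528
  = 1.4772 bits
H(V) = -[(1/2)·log₂(1/2) + (5/16)·log₂(5/16) + (3/16)·log₂(3/16)]
  = 0.5000 + 0.5244 + 0.4528
  = 1.4772 bits
H(U,V) = -[(1/2)·log₂(1/2) + (5/16)·log₂(5/16) + (3/16)·log₂(3/16)]
  = 0.5000 + 0.5244 + 0.4528
  = 1.4772 bits

I(U;V) = H(U) + H(V) - H(U,V)
  = 1.4772 + 1.4772 - 1.4772
  = 1.4772 bits

Right side, with H(U|V) computed directly from the conditional probabilities:
H(U|V) = -Σ P(U,V)·log₂ P(U|V), where P(U|V) = P(U,V) / P(V)
  (cells with P(U,V) = 0 contribute 0)
  (U=0,V=0): P(U|V) = (1/2)/(1/2) = 1;  -(1/2)·log₂(1) = 0.0000
  (U=1,V=1): P(U|V) = (5/16)/(5/16) = 1;  -(5/16)·log₂(1) = 0.0000
  (U=2,V=2): P(U|V) = (3/16)/(3/16) = 1;  -(3/16)·log₂(1) = 0.0000
H(U|V) = 0.0000 + 0.0000 + 0.0000
  = 0.0000 bits
H(U) - H(U|V) = 1.4772 - 0.0000 = 1.4772 bits

Both sides equal 1.4772 bits, so I(U;V) = H(U) - H(U|V) ✓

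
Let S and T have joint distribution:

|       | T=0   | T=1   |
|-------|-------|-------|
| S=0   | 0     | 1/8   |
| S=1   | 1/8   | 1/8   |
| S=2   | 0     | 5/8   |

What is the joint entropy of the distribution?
H(S,T) = -Σ P(S,T) log₂ P(S,T), summed over the non-zero cells:
H(S,T) = -[(1/8)·log₂(1/8) + (1/8)·log₂(1/8) + (1/8)·log₂(1/8) + (5/8)·log₂(5/8)]
  = 0.3750 + 0.3750 + 0.3750 + 0.4238
  = 1.5488 bits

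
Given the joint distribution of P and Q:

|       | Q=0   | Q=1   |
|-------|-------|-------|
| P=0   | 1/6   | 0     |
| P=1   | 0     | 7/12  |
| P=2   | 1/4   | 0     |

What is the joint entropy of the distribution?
H(P,Q) = -Σ P(P,Q) log₂ P(P,Q), summed over the non-zero cells:
H(P,Q) = -[(1/6)·log₂(1/6) + (7/12)·log₂(7/12) + (1/4)·log₂(1/4)]
  = 0.4308 + 0.4536 + 0.5000
  = 1.3844 bits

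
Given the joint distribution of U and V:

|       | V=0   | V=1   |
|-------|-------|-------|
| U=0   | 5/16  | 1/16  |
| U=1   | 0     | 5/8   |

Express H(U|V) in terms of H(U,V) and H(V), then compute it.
H(U|V) = H(U,V) - H(V)

Marginal P(V) (column sums):
  P(V=0) = 5/16 + 0 = 5/16
  P(V=1) = 1/16 + 5/8 = 11/16

H(U,V) = -[(5/16)·log₂(5/16) + (1/16)·log₂(1/16) + (5/8)·log₂(5/8)]
  = 0.5244 + 0.2500 + 0.4238
  = 1.1982 bits
H(V) = -[(5/16)·log₂(5/16) + (11/16)·log₂(11/16)]
  = 0.5244 + 0.3716
  = 0.8960 bits

H(U|V) = 1.1982 - 0.8960 = 0.3022 bits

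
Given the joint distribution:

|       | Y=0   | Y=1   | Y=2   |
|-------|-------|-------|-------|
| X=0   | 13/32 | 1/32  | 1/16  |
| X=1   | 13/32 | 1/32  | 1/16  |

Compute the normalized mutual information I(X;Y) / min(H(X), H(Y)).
Marginal P(X) (row sums):
  P(X=0) = 13/32 + 1/32 + 1/16 = 1/2
  P(X=1) = 13/32 + 1/32 + 1/16 = 1/2
Marginal P(Y) (column sums):
  P(Y=0) = 13/32 + 13/32 = 13/16
  P(Y=1) = 1/32 + 1/32 = 1/16
  P(Y=2) = 1/16 + 1/16 = 1/8

H(X) = -[(1/2)·log₂(1/2) + (1/2)·log₂(1/2)]
  = 0.5000 + 0.5000
  = 1.0000 bits
H(Y) = -[(13/16)·log₂(13/16) + (1/16)·log₂(1/16) + (1/8)·log₂(1/8)]
  = 0.2434 + 0.2500 + 0.3750
  = 0.8684 bits
H(X,Y) = -[(13/32)·log₂(13/32) + (1/32)·log₂(1/32) + (1/16)·log₂(1/16) + (13/32)·log₂(13/32) + (1/32)·log₂(1/32) + (1/16)·log₂(1/16)]
  = 0.5279 + 0.1563 + 0.2500 + 0.5279 + 0.1563 + 0.2500
  = 1.8684 bits

I(X;Y) = H(X) + H(Y) - H(X,Y)
  = 1.0000 + 0.8684 - 1.8684
  = 0.0000 bits

min(H(X), H(Y)) = min(1.0000, 0.8684) = 0.8684 bits
Normalized MI = 0.0000 / 0.8684 = 0.0000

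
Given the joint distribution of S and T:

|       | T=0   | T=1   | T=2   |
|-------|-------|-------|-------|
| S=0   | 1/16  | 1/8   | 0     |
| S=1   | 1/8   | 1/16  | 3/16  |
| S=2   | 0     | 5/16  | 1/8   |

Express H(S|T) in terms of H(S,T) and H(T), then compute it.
H(S|T) = H(S,T) - H(T)

Marginal P(T) (column sums):
  P(T=0) = 1/16 + 1/8 + 0 = 3/16
  P(T=1) = 1/8 + 1/16 + 5/16 = 1/2
  P(T=2) = 0 + 3/16 + 1/8 = 5/16

H(S,T) = -[(1/16)·log₂(1/16) + (1/8)·log₂(1/8) + (1/8)·log₂(1/8) + (1/16)·log₂(1/16) + (3/16)·log₂(3/16) + (5/16)·log₂(5/16) + (1/8)·log₂(1/8)]
  = 0.2500 + 0.3750 + 0.3750 + 0.2500 + 0.4528 + 0.5244 + 0.3750
  = 2.6022 bits
H(T) = -[(3/16)·log₂(3/16) + (1/2)·log₂(1/2) + (5/16)·log₂(5/16)]
  = 0.4528 + 0.5000 + 0.5244
  = 1.4772 bits

H(S|T) = 2.6022 - 1.4772 = 1.1250 bits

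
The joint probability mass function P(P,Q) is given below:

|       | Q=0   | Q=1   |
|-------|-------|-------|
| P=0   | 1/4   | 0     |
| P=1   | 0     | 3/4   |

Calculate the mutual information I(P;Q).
Marginal P(P) (row sums):
  P(P=0) = 1/4 + 0 = 1/4
  P(P=1) = 0 + 3/4 = 3/4
Marginal P(Q) (column sums):
  P(Q=0) = 1/4 + 0 = 1/4
  P(Q=1) = 0 + 3/4 = 3/4

H(P) = -[(1/4)·log₂(1/4) + (3/4)·log₂(3/4)]
  = 0.5000 + 0.3113
  = 0.8113 bits
H(Q) = -[(1/4)·log₂(1/4) + (3/4)·log₂(3/4)]
  = 0.5000 + 0.3113
  = 0.8113 bits
H(P,Q) = -[(1/4)·log₂(1/4) + (3/4)·log₂(3/4)]
  = 0.5000 + 0.3113
  = 0.8113 bits

I(P;Q) = H(P) + H(Q) - H(P,Q)
  = 0.8113 + 0.8113 - 0.8113
  = 0.8113 bits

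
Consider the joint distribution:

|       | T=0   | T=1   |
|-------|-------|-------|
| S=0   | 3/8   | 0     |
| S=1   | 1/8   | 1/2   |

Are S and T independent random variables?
Marginal P(S) (row sums):
  P(S=0) = 3/8 + 0 = 3/8
  P(S=1) = 1/8 + 1/2 = 5/8
Marginal P(T) (column sums):
  P(T=0) = 3/8 + 1/8 = 1/2
  P(T=1) = 0 + 1/2 = 1/2

S and T are independent iff P(S=i,T=j) = P(S=i)·P(T=j) for every cell.
  P(S=0)·P(T=0) = 3/8 × 1/2 = 3/16, but P(S=0,T=0) = 3/8 ✗

No, S and T are not independent. Quantitatively, I(S;T) > 0:

H(S) = -[(3/8)·log₂(3/8) + (5/8)·log₂(5/8)]
  = 0.5306 + 0.4238
  = 0.9544 bits
H(T) = -[(1/2)·log₂(1/2) + (1/2)·log₂(1/2)]
  = 0.5000 + 0.5000
  = 1.0000 bits
H(S,T) = -[(3/8)·log₂(3/8) + (1/8)·log₂(1/8) + (1/2)·log₂(1/2)]
  = 0.5306 + 0.3750 + 0.5000
  = 1.4056 bits
I(S;T) = H(S) + H(T) - H(S,T) = 0.9544 + 1.0000 - 1.4056 = 0.5488 bits > 0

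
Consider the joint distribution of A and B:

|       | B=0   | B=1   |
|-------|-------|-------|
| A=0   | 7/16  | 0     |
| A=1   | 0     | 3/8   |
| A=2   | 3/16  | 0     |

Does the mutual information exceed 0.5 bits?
Marginal P(A) (row sums):
  P(A=0) = 7/16 + 0 = 7/16
  P(A=1) = 0 + 3/8 = 3/8
  P(A=2) = 3/16 + 0 = 3/16
Marginal P(B) (column sums):
  P(B=0) = 7/16 + 0 + 3/16 = 5/8
  P(B=1) = 0 + 3/8 + 0 = 3/8

H(A) = -[(7/16)·log₂(7/16) + (3/8)·log₂(3/8) + (3/16)·log₂(3/16)]
  = 0.5218 + 0.5306 + 0.4528
  = 1.5052 bits
H(B) = -[(5/8)·log₂(5/8) + (3/8)·log₂(3/8)]
  = 0.4238 + 0.5306
  = 0.9544 bits
H(A,B) = -[(7/16)·log₂(7/16) + (3/8)·log₂(3/8) + (3/16)·log₂(3/16)]
  = 0.5218 + 0.5306 + 0.4528
  = 1.5052 bits

I(A;B) = H(A) + H(B) - H(A,B)
  = 1.5052 + 0.9544 - 1.5052
  = 0.9544 bits

Yes. I(A;B) = 0.9544 bits, which is > 0.5 bits.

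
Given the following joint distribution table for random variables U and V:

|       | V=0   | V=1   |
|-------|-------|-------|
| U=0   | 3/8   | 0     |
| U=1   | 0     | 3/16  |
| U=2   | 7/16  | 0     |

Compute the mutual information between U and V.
Marginal P(U) (row sums):
  P(U=0) = 3/8 + 0 = 3/8
  P(U=1) = 0 + 3/16 = 3/16
  P(U=2) = 7/16 + 0 = 7/16
Marginal P(V) (column sums):
  P(V=0) = 3/8 + 0 + 7/16 = 13/16
  P(V=1) = 0 + 3/16 + 0 = 3/16

H(U) = -[(3/8)·log₂(3/8) + (3/16)·log₂(3/16) + (7/16)·log₂(7/16)]
  = 0.5306 + 0.4528 + 0.5218
  = 1.5052 bits
H(V) = -[(13/16)·log₂(13/16) + (3/16)·log₂(3/16)]
  = 0.2434 + 0.4528
  = 0.6962 bits
H(U,V) = -[(3/8)·log₂(3/8) + (3/16)·log₂(3/16) + (7/16)·log₂(7/16)]
  = 0.5306 + 0.4528 + 0.5218
  = 1.5052 bits

I(U;V) = H(U) + H(V) - H(U,V)
  = 1.5052 + 0.6962 - 1.5052
  = 0.6962 bits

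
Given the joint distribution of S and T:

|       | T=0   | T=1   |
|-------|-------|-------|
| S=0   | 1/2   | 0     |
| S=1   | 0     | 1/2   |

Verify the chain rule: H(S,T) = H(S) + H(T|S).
Left side:
H(S,T) = -[(1/2)·log₂(1/2) + (1/2)·log₂(1/2)]
  = 0.5000 + 0.5000
  = 1.0000 bits

Right side:
Marginal P(S) (row sums):
  P(S=0) = 1/2 + 0 = 1/2
  P(S=1) = 0 + 1/2 = 1/2
H(S) = -[(1/2)·log₂(1/2) + (1/2)·log₂(1/2)]
  = 0.5000 + 0.5000
  = 1.0000 bits
H(T|S) = -Σ P(S,T)·log₂ P(T|S), where P(T|S) = P(S,T) / P(S)
  (cells with P(S,T) = 0 contribute 0)
  (S=0,T=0): P(T|S) = (1/2)/(1/2) = 1;  -(1/2)·log₂(1) = 0.0000
  (S=1,T=1): P(T|S) = (1/2)/(1/2) = 1;  -(1/2)·log₂(1) = 0.0000
H(T|S) = 0.0000 + 0.0000
  = 0.0000 bits
H(S) + H(T|S) = 1.0000 + 0.0000 = 1.0000 bits

Both sides equal 1.0000 bits, so the chain rule holds ✓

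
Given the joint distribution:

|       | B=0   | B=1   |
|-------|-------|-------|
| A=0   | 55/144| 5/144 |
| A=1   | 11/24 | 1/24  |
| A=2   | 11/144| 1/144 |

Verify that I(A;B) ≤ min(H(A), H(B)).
Marginal P(A) (row sums):
  P(A=0) = 55/144 + 5/144 = 5/12
  P(A=1) = 11/24 + 1/24 = 1/2
  P(A=2) = 11/144 + 1/144 = 1/12
Marginal P(B) (column sums):
  P(B=0) = 55/144 + 11/24 + 11/144 = 11/12
  P(B=1) = 5/144 + 1/24 + 1/144 = 1/12

H(A) = -[(5/12)·log₂(5/12) + (1/2)·log₂(1/2) + (1/12)·log₂(1/12)]
  = 0.5263 + 0.5000 + 0.2987
  = 1.3250 bits
H(B) = -[(11/12)·log₂(11/12) + (1/12)·log₂(1/12)]
  = 0.1151 + 0.2987
  = 0.4138 bits
H(A,B) = -[(55/144)·log₂(55/144) + (5/144)·log₂(5/144) + (11/24)·log₂(11/24) + (1/24)·log₂(1/24) + (11/144)·log₂(11/144) + (1/144)·log₂(1/144)]
  = 0.5304 + 0.1683 + 0.5159 + 0.1910 + 0.2834 + 0.0498
  = 1.7388 bits

I(A;B) = H(A) + H(B) - H(A,B)
  = 1.3250 + 0.4138 - 1.7388
  = 0.0000 bits

min(H(A), H(B)) = min(1.3250, 0.4138) = 0.4138 bits
Since 0.0000 ≤ 0.4138, the bound is satisfied ✓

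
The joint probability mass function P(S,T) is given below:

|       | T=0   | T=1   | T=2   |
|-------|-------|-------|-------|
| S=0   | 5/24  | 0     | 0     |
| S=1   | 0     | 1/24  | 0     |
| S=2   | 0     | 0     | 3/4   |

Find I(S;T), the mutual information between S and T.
Marginal P(S) (row sums):
  P(S=0) = 5/24 + 0 + 0 = 5/24
  P(S=1) = 0 + 1/24 + 0 = 1/24
  P(S=2) = 0 + 0 + 3/4 = 3/4
Marginal P(T) (column sums):
  P(T=0) = 5/24 + 0 + 0 = 5/24
  P(T=1) = 0 + 1/24 + 0 = 1/24
  P(T=2) = 0 + 0 + 3/4 = 3/4

H(S) = -[(5/24)·log₂(5/24) + (1/24)·log₂(1/24) + (3/4)·log₂(3/4)]
  = 0.4715 + 0.1910 + 0.3113
  = 0.9738 bits
H(T) = -[(5/24)·log₂(5/24) + (1/24)·log₂(1/24) + (3/4)·log₂(3/4)]
  = 0.4715 + 0.1910 + 0.3113
  = 0.9738 bits
H(S,T) = -[(5/24)·log₂(5/24) + (1/24)·log₂(1/24) + (3/4)·log₂(3/4)]
  = 0.4715 + 0.1910 + 0.3113
  = 0.9738 bits

I(S;T) = H(S) + H(T) - H(S,T)
  = 0.9738 + 0.9738 - 0.9738
  = 0.9738 bits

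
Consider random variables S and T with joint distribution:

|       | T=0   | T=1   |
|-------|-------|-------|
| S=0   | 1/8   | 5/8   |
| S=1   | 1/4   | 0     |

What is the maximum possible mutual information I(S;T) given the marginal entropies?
The upper bound on mutual information is I(S;T) ≤ min(H(S), H(T)).

Marginal P(S) (row sums):
  P(S=0) = 1/8 + 5/8 = 3/4
  P(S=1) = 1/4 + 0 = 1/4
Marginal P(T) (column sums):
  P(T=0) = 1/8 + 1/4 = 3/8
  P(T=1) = 5/8 + 0 = 5/8

H(S) = -[(3/4)·log₂(3/4) + (1/4)·log₂(1/4)]
  = 0.3113 + 0.5000
  = 0.8113 bits
H(T) = -[(3/8)·log₂(3/8) + (5/8)·log₂(5/8)]
  = 0.5306 + 0.4238
  = 0.9544 bits

Maximum possible I(S;T) = min(0.8113, 0.9544) = 0.8113 bits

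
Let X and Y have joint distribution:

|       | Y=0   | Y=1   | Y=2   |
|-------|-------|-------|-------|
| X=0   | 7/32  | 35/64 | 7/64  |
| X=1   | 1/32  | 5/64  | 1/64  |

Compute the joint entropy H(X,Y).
H(X,Y) = -Σ P(X,Y) log₂ P(X,Y), summed over the non-zero cells:
H(X,Y) = -[(7/32)·log₂(7/32) + (35/64)·log₂(35/64) + (7/64)·log₂(7/64) + (1/32)·log₂(1/32) + (5/64)·log₂(5/64) + (1/64)·log₂(1/64)]
  = 0.4796 + 0.4762 + 0.3492 + 0.1563 + 0.2873 + 0.0938
  = 1.8424 bits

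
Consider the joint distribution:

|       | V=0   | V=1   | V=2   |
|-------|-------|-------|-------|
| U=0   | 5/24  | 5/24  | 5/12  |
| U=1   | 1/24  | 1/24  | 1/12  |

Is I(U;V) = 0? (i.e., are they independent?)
Marginal P(U) (row sums):
  P(U=0) = 5/24 + 5/24 + 5/12 = 5/6
  P(U=1) = 1/24 + 1/24 + 1/12 = 1/6
Marginal P(V) (column sums):
  P(V=0) = 5/24 + 1/24 = 1/4
  P(V=1) = 5/24 + 1/24 = 1/4
  P(V=2) = 5/12 + 1/12 = 1/2

U and V are independent iff P(U=i,V=j) = P(U=i)·P(V=j) for every cell.
  P(U=0)·P(V=0) = 5/6 × 1/4 = 5/24 = P(U=0,V=0) ✓
  P(U=0)·P(V=1) = 5/6 × 1/4 = 5/24 = P(U=0,V=1) ✓
  P(U=0)·P(V=2) = 5/6 × 1/2 = 5/12 = P(U=0,V=2) ✓
  P(U=1)·P(V=0) = 1/6 × 1/4 = 1/24 = P(U=1,V=0) ✓
  P(U=1)·P(V=1) = 1/6 × 1/4 = 1/24 = P(U=1,V=1) ✓
  P(U=1)·P(V=2) = 1/6 × 1/2 = 1/12 = P(U=1,V=2) ✓

Yes, U and V are independent: every cell factors, so I(U;V) = 0 bits.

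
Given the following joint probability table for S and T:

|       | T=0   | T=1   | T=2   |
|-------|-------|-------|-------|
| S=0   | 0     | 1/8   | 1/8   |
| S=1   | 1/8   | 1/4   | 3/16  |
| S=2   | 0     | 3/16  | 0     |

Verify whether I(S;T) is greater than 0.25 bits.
Marginal P(S) (row sums):
  P(S=0) = 0 + 1/8 + 1/8 = 1/4
  P(S=1) = 1/8 + 1/4 + 3/16 = 9/16
  P(S=2) = 0 + 3/16 + 0 = 3/16
Marginal P(T) (column sums):
  P(T=0) = 0 + 1/8 + 0 = 1/8
  P(T=1) = 1/8 + 1/4 + 3/16 = 9/16
  P(T=2) = 1/8 + 3/16 + 0 = 5/16

H(S) = -[(1/4)·log₂(1/4) + (9/16)·log₂(9/16) + (3/16)·log₂(3/16)]
  = 0.5000 + 0.4669 + 0.4528
  = 1.4197 bits
H(T) = -[(1/8)·log₂(1/8) + (9/16)·log₂(9/16) + (5/16)·log₂(5/16)]
  = 0.3750 + 0.4669 + 0.5244
  = 1.3663 bits
H(S,T) = -[(1/8)·log₂(1/8) + (1/8)·log₂(1/8) + (1/8)·log₂(1/8) + (1/4)·log₂(1/4) + (3/16)·log₂(3/16) + (3/16)·log₂(3/16)]
  = 0.3750 + 0.3750 + 0.3750 + 0.5000 + 0.4528 + 0.4528
  = 2.5306 bits

I(S;T) = H(S) + H(T) - H(S,T)
  = 1.4197 + 1.3663 - 2.5306
  = 0.2554 bits

Yes. I(S;T) = 0.2554 bits, which is > 0.25 bits.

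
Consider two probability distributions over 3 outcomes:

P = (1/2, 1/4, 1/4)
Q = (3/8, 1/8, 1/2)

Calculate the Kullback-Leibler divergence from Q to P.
D(P||Q) = Σ P(i) log₂(P(i)/Q(i))
  i=0: (1/2) × log₂((1/2)/(3/8)) = (1/2) × log₂(4/3) = 0.2075
  i=1: (1/4) × log₂((1/4)/(1/8)) = (1/4) × log₂(2) = 0.2500
  i=2: (1/4) × log₂((1/4)/(1/2)) = (1/4) × log₂(1/2) = -0.2500
D(P||Q) = 0.2075 + 0.2500 - 0.2500
  = 0.2075 bits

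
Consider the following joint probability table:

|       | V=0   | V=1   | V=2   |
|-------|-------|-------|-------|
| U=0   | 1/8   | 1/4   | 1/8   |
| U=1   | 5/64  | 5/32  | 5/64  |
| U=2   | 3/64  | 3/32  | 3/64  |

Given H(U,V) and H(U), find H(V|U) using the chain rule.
From the chain rule: H(U,V) = H(U) + H(V|U)
Therefore: H(V|U) = H(U,V) - H(U)

H(U,V) = -[(1/8)·log₂(1/8) + (1/4)·log₂(1/4) + (1/8)·log₂(1/8) + (5/64)·log₂(5/64) + (5/32)·log₂(5/32) + (5/64)·log₂(5/64) + (3/64)·log₂(3/64) + (3/32)·log₂(3/32) + (3/64)·log₂(3/64)]
  = 0.3750 + 0.5000 + 0.3750 + 0.2873 + 0.4184 + 0.2873 + 0.2070 + 0.3202 + 0.2070
  = 2.9772 bits
Marginal P(U) (row sums):
  P(U=0) = 1/8 + 1/4 + 1/8 = 1/2
  P(U=1) = 5/64 + 5/32 + 5/64 = 5/16
  P(U=2) = 3/64 + 3/32 + 3/64 = 3/16
H(U) = -[(1/2)·log₂(1/2) + (5/16)·log₂(5/16) + (3/16)·log₂(3/16)]
  = 0.5000 + 0.5244 + 0.4528
  = 1.4772 bits

H(V|U) = 2.9772 - 1.4772 = 1.5000 bits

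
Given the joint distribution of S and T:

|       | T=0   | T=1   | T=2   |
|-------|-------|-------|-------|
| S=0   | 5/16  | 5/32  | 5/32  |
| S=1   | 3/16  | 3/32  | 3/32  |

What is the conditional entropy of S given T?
Marginal P(T) (column sums):
  P(T=0) = 5/16 + 3/16 = 1/2
  P(T=1) = 5/32 + 3/32 = 1/4
  P(T=2) = 5/32 + 3/32 = 1/4

H(S|T) = -Σ P(S,T)·log₂ P(S|T), where P(S|T) = P(S,T) / P(T)
  (S=0,T=0): P(S|T) = (5/16)/(1/2) = 5/8;  -(5/16)·log₂(5/8) = 0.2119
  (S=0,T=1): P(S|T) = (5/32)/(1/4) = 5/8;  -(5/32)·log₂(5/8) = 0.1059
  (S=0,T=2): P(S|T) = (5/32)/(1/4) = 5/8;  -(5/32)·log₂(5/8) = 0.1059
  (S=1,T=0): P(S|T) = (3/16)/(1/2) = 3/8;  -(3/16)·log₂(3/8) = 0.2653
  (S=1,T=1): P(S|T) = (3/32)/(1/4) = 3/8;  -(3/32)·log₂(3/8) = 0.1327
  (S=1,T=2): P(S|T) = (3/32)/(1/4) = 3/8;  -(3/32)·log₂(3/8) = 0.1327
H(S|T) = 0.2119 + 0.1059 + 0.1059 + 0.2653 + 0.1327 + 0.1327
  = 0.9544 bits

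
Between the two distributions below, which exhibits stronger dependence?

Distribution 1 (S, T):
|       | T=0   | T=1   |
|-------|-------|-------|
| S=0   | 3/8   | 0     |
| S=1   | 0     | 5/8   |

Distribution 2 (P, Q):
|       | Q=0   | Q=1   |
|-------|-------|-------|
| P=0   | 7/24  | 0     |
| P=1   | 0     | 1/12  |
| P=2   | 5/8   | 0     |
Distribution 1 (S, T):
Marginal P(S) (row sums):
  P(S=0) = 3/8 + 0 = 3/8
  P(S=1) = 0 + 5/8 = 5/8
Marginal P(T) (column sums):
  P(T=0) = 3/8 + 0 = 3/8
  P(T=1) = 0 + 5/8 = 5/8

H(S) = -[(3/8)·log₂(3/8) + (5/8)·log₂(5/8)]
  = 0.5306 + 0.4238
  = 0.9544 bits
H(T) = -[(3/8)·log₂(3/8) + (5/8)·log₂(5/8)]
  = 0.5306 + 0.4238
  = 0.9544 bits
H(S,T) = -[(3/8)·log₂(3/8) + (5/8)·log₂(5/8)]
  = 0.5306 + 0.4238
  = 0.9544 bits

I(S;T) = H(S) + H(T) - H(S,T)
  = 0.9544 + 0.9544 - 0.9544
  = 0.9544 bits

Distribution 2 (P, Q):
Marginal P(P) (row sums):
  P(P=0) = 7/24 + 0 = 7/24
  P(P=1) = 0 + 1/12 = 1/12
  P(P=2) = 5/8 + 0 = 5/8
Marginal P(Q) (column sums):
  P(Q=0) = 7/24 + 0 + 5/8 = 11/12
  P(Q=1) = 0 + 1/12 + 0 = 1/12

H(P) = -[(7/24)·log₂(7/24) + (1/12)·log₂(1/12) + (5/8)·log₂(5/8)]
  = 0.5185 + 0.2987 + 0.4238
  = 1.2410 bits
H(Q) = -[(11/12)·log₂(11/12) + (1/12)·log₂(1/12)]
  = 0.1151 + 0.2987
  = 0.4138 bits
H(P,Q) = -[(7/24)·log₂(7/24) + (1/12)·log₂(1/12) + (5/8)·log₂(5/8)]
  = 0.5185 + 0.2987 + 0.4238
  = 1.2410 bits

I(P;Q) = H(P) + H(Q) - H(P,Q)
  = 1.2410 + 0.4138 - 1.2410
  = 0.4138 bits

I(S;T) = 0.9544 bits > I(P;Q) = 0.4138 bits, so (S, T) has the higher mutual information (stronger dependence).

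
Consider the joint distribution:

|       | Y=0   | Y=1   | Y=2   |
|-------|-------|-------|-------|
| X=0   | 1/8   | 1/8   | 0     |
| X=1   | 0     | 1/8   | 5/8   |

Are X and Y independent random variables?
Marginal P(X) (row sums):
  P(X=0) = 1/8 + 1/8 + 0 = 1/4
  P(X=1) = 0 + 1/8 + 5/8 = 3/4
Marginal P(Y) (column sums):
  P(Y=0) = 1/8 + 0 = 1/8
  P(Y=1) = 1/8 + 1/8 = 1/4
  P(Y=2) = 0 + 5/8 = 5/8

X and Y are independent iff P(X=i,Y=j) = P(X=i)·P(Y=j) for every cell.
  P(X=0)·P(Y=0) = 1/4 × 1/8 = 1/32, but P(X=0,Y=0) = 1/8 ✗

No, X and Y are not independent. Quantitatively, I(X;Y) > 0:

H(X) = -[(1/4)·log₂(1/4) + (3/4)·log₂(3/4)]
  = 0.5000 + 0.3113
  = 0.8113 bits
H(Y) = -[(1/8)·log₂(1/8) + (1/4)·log₂(1/4) + (5/8)·log₂(5/8)]
  = 0.3750 + 0.5000 + 0.4238
  = 1.2988 bits
H(X,Y) = -[(1/8)·log₂(1/8) + (1/8)·log₂(1/8) + (1/8)·log₂(1/8) + (5/8)·log₂(5/8)]
  = 0.3750 + 0.3750 + 0.3750 + 0.4238
  = 1.5488 bits
I(X;Y) = H(X) + H(Y) - H(X,Y) = 0.8113 + 1.2988 - 1.5488 = 0.5613 bits > 0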